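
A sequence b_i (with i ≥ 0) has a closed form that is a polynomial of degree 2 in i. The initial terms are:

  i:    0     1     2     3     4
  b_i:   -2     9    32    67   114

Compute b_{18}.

1st diffs: 11, 23, 35, 47.
2nd diffs: 12, 12, 12 (constant).
Newton forward-difference form: b_i = -2 + 11·C(i,1) + 12·C(i,2).
At i = 18: i = 18, so b_{18} = -2 + 198 + 1836 = 2032.

2032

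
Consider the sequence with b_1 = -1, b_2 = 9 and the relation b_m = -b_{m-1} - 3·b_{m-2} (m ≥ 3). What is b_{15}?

7914

Step forward from the initial values:
b_3 = -6, b_4 = -21, b_5 = 39, …, b_{12} = 2184, b_{13} = -681, b_{14} = -5871, b_{15} = 7914.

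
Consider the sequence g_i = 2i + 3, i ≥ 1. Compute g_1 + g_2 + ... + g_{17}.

Over i = 1..17: Σi = 153.
Total = (2)·153 + (3)·17 = 357.

357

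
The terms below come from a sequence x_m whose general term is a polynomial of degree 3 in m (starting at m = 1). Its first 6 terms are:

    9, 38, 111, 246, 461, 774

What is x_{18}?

1st diffs: 29, 73, 135, 215, 313.
2nd diffs: 44, 62, 80, 98.
3rd diffs: 18, 18, 18 (constant).
Newton forward-difference form: x_m = 9 + 29·C(m-1,1) + 44·C(m-1,2) + 18·C(m-1,3).
At m = 18: m-1 = 17, so x_{18} = 9 + 493 + 5984 + 12240 = 18726.

18726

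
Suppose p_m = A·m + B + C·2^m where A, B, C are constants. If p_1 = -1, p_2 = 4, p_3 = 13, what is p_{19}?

1048589

At m = 1, 2, 3: A + B + 2C = -1; 2A + B + 4C = 4; 3A + B + 8C = 13.
Subtracting the first from the second: A + 2C = 5.
Subtracting the second from the third: A + 4C = 9.
Solving: C = 2, A = 1, then B = -6.
Therefore p_{19} = 19 + (-6) + 2·524288 = 1048589.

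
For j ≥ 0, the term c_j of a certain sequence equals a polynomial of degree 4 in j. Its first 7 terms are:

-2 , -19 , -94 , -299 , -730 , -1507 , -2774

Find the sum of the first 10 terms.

1st diffs: -17, -75, -205, -431, -777, -1267.
2nd diffs: -58, -130, -226, -346, -490.
3rd diffs: -72, -96, -120, -144.
4th diffs: -24, -24, -24 (constant).
Newton forward-difference form: c_j = -2 + (-17)·C(j,1) + (-58)·C(j,2) + (-72)·C(j,3) + (-24)·C(j,4).
Continuing: -4699, -7474, -11315.
Summing j = 0..9 (10 terms) gives -28913.

-28913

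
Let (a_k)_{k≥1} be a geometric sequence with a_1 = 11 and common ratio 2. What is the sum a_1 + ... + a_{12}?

45045

a_k = 11·2^(k-1).
S = 11·(2^12 - 1)/(2 - 1) = 11·(4096 - 1)/(1) = 45045.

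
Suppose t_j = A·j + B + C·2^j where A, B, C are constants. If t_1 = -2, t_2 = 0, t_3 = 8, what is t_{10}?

3028

At j = 1, 2, 3: A + B + 2C = -2; 2A + B + 4C = 0; 3A + B + 8C = 8.
Subtracting the first from the second: A + 2C = 2.
Subtracting the second from the third: A + 4C = 8.
Solving: C = 3, A = -4, then B = -4.
Therefore t_{10} = -40 + (-4) + 3·1024 = 3028.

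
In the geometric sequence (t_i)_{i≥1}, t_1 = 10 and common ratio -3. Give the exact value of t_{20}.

-11622614670

t_i = 10·(-3)^(i-1).
t_{20} = 10·(-3)^19 = -11622614670.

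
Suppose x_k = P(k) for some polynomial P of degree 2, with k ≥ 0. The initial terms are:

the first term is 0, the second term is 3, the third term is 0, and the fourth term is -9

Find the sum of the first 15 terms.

-2415

1st diffs: 3, -3, -9.
2nd diffs: -6, -6 (constant).
Newton forward-difference form: x_k = 3·C(k,1) + (-6)·C(k,2).
Continuing: …, -24, -45, -72, -105, …, x_{14} = -504.
Summing k = 0..14 (15 terms) gives -2415.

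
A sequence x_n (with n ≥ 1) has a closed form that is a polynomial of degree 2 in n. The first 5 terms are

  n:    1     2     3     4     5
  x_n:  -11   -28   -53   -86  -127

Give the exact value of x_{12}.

-638

1st diffs: -17, -25, -33, -41.
2nd diffs: -8, -8, -8 (constant).
Newton forward-difference form: x_n = -11 + (-17)·C(n-1,1) + (-8)·C(n-1,2).
At n = 12: n-1 = 11, so x_{12} = -11 - 187 - 440 = -638.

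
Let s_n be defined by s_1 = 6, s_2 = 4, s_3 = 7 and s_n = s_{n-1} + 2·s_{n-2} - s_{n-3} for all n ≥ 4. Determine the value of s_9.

188

s_4 = 9, s_5 = 19, s_6 = 30, s_7 = 59, s_8 = 100, s_9 = 188.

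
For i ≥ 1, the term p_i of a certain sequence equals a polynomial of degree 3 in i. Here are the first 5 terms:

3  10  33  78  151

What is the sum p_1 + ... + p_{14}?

12509

1st diffs: 7, 23, 45, 73.
2nd diffs: 16, 22, 28.
3rd diffs: 6, 6 (constant).
Newton forward-difference form: p_i = 3 + 7·C(i-1,1) + 16·C(i-1,2) + 6·C(i-1,3).
Continuing: …, 258, 405, 598, 843, …, p_{14} = 3058.
Summing i = 1..14 (14 terms) gives 12509.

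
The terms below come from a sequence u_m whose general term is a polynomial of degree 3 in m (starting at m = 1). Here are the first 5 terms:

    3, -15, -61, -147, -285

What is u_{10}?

-2175

1st diffs: -18, -46, -86, -138.
2nd diffs: -28, -40, -52.
3rd diffs: -12, -12 (constant).
So u_m = -2m^3 - 2m^2 + 2m + 5.
Evaluating at m = 10 gives u_{10} = -2175.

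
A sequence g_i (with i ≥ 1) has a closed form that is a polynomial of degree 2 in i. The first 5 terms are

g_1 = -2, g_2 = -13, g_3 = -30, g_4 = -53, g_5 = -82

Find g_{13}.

-530

1st diffs: -11, -17, -23, -29.
2nd diffs: -6, -6, -6 (constant).
Newton forward-difference form: g_i = -2 + (-11)·C(i-1,1) + (-6)·C(i-1,2).
At i = 13: i-1 = 12, so g_{13} = -2 - 132 - 396 = -530.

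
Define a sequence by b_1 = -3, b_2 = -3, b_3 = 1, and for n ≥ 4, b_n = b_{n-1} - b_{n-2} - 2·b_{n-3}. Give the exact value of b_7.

b_4 = 10; b_5 = 15; b_6 = 3; b_7 = -32.

-32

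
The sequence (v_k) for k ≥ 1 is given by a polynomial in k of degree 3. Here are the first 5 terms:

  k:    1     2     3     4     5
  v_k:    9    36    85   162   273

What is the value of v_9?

1st diffs: 27, 49, 77, 111.
2nd diffs: 22, 28, 34.
3rd diffs: 6, 6 (constant).
Newton forward-difference form: v_k = 9 + 27·C(k-1,1) + 22·C(k-1,2) + 6·C(k-1,3).
At k = 9: k-1 = 8, so v_9 = 9 + 216 + 616 + 336 = 1177.

1177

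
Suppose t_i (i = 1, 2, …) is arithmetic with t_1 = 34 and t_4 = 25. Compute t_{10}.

7

Common difference d = (25 - 34) / (4 - 1) = -3.
t_i = 34 + (i - 1)·(-3).
t_{10} = 34 + 9·(-3) = 7.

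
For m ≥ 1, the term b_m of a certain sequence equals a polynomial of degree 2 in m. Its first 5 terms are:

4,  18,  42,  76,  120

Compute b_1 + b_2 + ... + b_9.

1st diffs: 14, 24, 34, 44.
2nd diffs: 10, 10, 10 (constant).
Newton forward-difference form: b_m = 4 + 14·C(m-1,1) + 10·C(m-1,2).
Continuing: 174, 238, 312, 396.
Summing m = 1..9 (9 terms) gives 1380.

1380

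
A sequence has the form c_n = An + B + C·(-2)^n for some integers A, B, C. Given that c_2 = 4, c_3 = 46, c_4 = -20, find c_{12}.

-12212

Write the equations: 2A + B + 4C = 4; 3A + B - 8C = 46; 4A + B + 16C = -20.
Subtracting the first from the second: A - 12C = 42.
Subtracting the second from the third: A + 24C = -66.
Solving: C = -3, A = 6, then B = 4.
Therefore c_{12} = 72 + 4 + (-3)·4096 = -12212.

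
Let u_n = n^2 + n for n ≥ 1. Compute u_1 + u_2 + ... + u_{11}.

Over n = 1..11: Σn = 66, Σn² = 506.
Total = (1)·506 + (1)·66 = 572.

572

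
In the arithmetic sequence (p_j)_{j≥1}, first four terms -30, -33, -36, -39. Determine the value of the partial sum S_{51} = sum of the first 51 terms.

Common difference d = -3.
p_j = -30 + (j - 1)·(-3).
p_{51} = -180; S = 51·(-30 + (-180))/2 = -5355.

-5355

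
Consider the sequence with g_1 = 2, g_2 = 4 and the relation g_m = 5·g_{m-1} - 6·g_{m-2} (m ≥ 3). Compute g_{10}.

Compute successive terms:
g_3 = 8;  g_4 = 16;  g_5 = 32;  g_6 = 64;  g_7 = 128;  g_8 = 256;  g_9 = 512;  g_{10} = 1024.
(Characteristic roots are 3 and 2.)

1024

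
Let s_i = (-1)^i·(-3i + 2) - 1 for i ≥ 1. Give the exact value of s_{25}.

(-1)^25 = -1; -3i + 2 at i=25 is -73; so s_{25} = 72.

72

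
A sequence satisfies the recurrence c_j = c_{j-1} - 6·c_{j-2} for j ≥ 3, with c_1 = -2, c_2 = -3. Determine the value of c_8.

Iterate the recurrence:
c_3 = 9;  c_4 = 27;  c_5 = -27;  c_6 = -189;  c_7 = -27;  c_8 = 1107.

1107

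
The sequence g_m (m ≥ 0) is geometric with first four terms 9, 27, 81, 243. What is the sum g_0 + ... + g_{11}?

Common ratio r = 3.
g_m = 9·3^(m-0).
S = 9·(3^12 - 1)/(3 - 1) = 9·(531441 - 1)/(2) = 2391480.

2391480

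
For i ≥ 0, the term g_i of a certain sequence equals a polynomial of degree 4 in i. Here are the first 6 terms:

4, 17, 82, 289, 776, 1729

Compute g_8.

9964

1st diffs: 13, 65, 207, 487, 953.
2nd diffs: 52, 142, 280, 466.
3rd diffs: 90, 138, 186.
4th diffs: 48, 48 (constant).
Newton forward-difference form: g_i = 4 + 13·C(i,1) + 52·C(i,2) + 90·C(i,3) + 48·C(i,4).
At i = 8: i = 8, so g_8 = 4 + 104 + 1456 + 5040 + 3360 = 9964.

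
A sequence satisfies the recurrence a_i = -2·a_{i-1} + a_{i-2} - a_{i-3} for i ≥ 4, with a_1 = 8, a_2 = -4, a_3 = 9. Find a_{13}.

128999

a_4 = -30; a_5 = 73; a_6 = -185; a_7 = 473; a_8 = -1204; a_9 = 3066; a_{10} = -7809; a_{11} = 19888; a_{12} = -50651; a_{13} = 128999.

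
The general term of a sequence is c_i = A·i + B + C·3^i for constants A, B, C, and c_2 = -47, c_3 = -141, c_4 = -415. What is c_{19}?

-5811307405

At i = 2, 3, 4: 2A + B + 9C = -47; 3A + B + 27C = -141; 4A + B + 81C = -415.
Subtracting the first from the second: A + 18C = -94.
Subtracting the second from the third: A + 54C = -274.
Solving: C = -5, A = -4, then B = 6.
Therefore c_{19} = -76 + 6 + (-5)·1162261467 = -5811307405.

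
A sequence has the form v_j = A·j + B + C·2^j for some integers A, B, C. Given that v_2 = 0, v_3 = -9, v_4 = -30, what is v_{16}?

-196554

Plug in j = 2, 3, 4: 2A + B + 4C = 0; 3A + B + 8C = -9; 4A + B + 16C = -30.
Subtracting the first from the second: A + 4C = -9.
Subtracting the second from the third: A + 8C = -21.
Solving: C = -3, A = 3, then B = 6.
So v_j = 3·j + 6 + (-3)·2^j; at j=16 this is -196554.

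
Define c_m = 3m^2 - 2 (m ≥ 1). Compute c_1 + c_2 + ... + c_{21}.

9891

Over m = 1..21: Σm = 231, Σm² = 3311.
Total = (3)·3311 + (-2)·21 = 9891.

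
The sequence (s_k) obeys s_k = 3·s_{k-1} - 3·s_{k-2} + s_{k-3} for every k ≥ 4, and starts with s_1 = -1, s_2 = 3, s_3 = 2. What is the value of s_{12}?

-232

Compute successive terms:
s_4 = -4, s_5 = -15, s_6 = -31, s_7 = -52, s_8 = -78, s_9 = -109, s_{10} = -145, s_{11} = -186, s_{12} = -232.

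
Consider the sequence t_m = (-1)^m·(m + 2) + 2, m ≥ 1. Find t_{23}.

-23

(-1)^23 = -1; m + 2 at m=23 is 25; so t_{23} = -23.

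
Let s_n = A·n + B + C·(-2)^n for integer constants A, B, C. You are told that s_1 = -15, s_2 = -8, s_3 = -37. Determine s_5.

Write the equations: A + B - 2C = -15; 2A + B + 4C = -8; 3A + B - 8C = -37.
Subtracting the first from the second: A + 6C = 7.
Subtracting the second from the third: A - 12C = -29.
Solving: C = 2, A = -5, then B = -6.
Hence s_5 = -5·5 + (-6) + 2·(-32) = -95.

-95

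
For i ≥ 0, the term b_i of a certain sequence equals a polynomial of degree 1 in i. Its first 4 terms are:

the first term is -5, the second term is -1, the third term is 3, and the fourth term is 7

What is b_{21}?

1st diffs: 4, 4, 4 (constant).
So b_i = 4i - 5.
Evaluating at i = 21 gives b_{21} = 79.

79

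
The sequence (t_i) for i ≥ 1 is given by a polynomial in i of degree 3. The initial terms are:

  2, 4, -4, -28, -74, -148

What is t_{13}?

-1954

1st diffs: 2, -8, -24, -46, -74.
2nd diffs: -10, -16, -22, -28.
3rd diffs: -6, -6, -6 (constant).
Newton forward-difference form: t_i = 2 + 2·C(i-1,1) + (-10)·C(i-1,2) + (-6)·C(i-1,3).
At i = 13: i-1 = 12, so t_{13} = 2 + 24 - 660 - 1320 = -1954.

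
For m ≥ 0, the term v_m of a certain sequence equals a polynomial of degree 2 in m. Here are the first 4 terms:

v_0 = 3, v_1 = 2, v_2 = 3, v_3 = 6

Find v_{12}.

123

1st diffs: -1, 1, 3.
2nd diffs: 2, 2 (constant).
So v_m = m^2 - 2m + 3.
Evaluating at m = 12 gives v_{12} = 123.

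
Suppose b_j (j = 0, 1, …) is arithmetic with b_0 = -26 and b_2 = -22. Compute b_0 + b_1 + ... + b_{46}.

Common difference d = (-22 - (-26)) / (2 - 0) = 2.
b_j = -26 + (j - 0)·2.
b_{46} = 66; S = 47·(-26 + 66)/2 = 940.

940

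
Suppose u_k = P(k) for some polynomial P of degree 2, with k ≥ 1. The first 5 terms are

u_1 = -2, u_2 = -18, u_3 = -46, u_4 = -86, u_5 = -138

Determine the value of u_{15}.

1st diffs: -16, -28, -40, -52.
2nd diffs: -12, -12, -12 (constant).
So u_k = -6k^2 + 2k + 2.
Evaluating at k = 15 gives u_{15} = -1318.

-1318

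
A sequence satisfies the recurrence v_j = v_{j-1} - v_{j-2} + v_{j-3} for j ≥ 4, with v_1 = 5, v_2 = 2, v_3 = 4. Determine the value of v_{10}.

Iterate the recurrence:
v_4 = 7, v_5 = 5, v_6 = 2, v_7 = 4, v_8 = 7, v_9 = 5, v_{10} = 2.

2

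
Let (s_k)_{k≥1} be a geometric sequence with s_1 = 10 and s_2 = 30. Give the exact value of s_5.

Common ratio r = 3.
s_k = 10·3^(k-1).
s_5 = 10·3^4 = 810.

810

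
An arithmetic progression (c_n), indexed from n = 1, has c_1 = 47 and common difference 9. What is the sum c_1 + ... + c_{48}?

12408

c_n = 47 + (n - 1)·9.
c_{48} = 470; S = 48·(47 + 470)/2 = 12408.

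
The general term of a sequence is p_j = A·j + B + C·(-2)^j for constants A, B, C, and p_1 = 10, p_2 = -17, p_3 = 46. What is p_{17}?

655408

Plug in j = 1, 2, 3: A + B - 2C = 10; 2A + B + 4C = -17; 3A + B - 8C = 46.
Subtracting the first from the second: A + 6C = -27.
Subtracting the second from the third: A - 12C = 63.
Solving: C = -5, A = 3, then B = -3.
Therefore p_{17} = 51 + (-3) + (-5)·(-131072) = 655408.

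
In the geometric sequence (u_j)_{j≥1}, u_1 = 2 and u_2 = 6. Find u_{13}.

Common ratio r = 3.
u_j = 2·3^(j-1).
u_{13} = 2·3^12 = 1062882.

1062882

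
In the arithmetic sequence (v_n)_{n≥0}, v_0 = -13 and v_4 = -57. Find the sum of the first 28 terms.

-4522

Common difference d = (-57 - (-13)) / (4 - 0) = -11.
v_n = -13 + (n - 0)·(-11).
v_{27} = -310; S = 28·(-13 + (-310))/2 = -4522.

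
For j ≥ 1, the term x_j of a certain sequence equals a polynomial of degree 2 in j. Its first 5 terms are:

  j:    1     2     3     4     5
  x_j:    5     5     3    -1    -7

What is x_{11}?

-85

1st diffs: 0, -2, -4, -6.
2nd diffs: -2, -2, -2 (constant).
So x_j = -j^2 + 3j + 3.
Evaluating at j = 11 gives x_{11} = -85.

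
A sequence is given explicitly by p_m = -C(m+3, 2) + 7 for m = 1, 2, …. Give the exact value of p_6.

-29

C(9, 2) = 36, so p_6 = -29.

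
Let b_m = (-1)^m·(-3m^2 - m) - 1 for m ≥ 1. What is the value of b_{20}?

-1221

(-1)^20 = 1; -3m^2 - m at m=20 is -1220; so b_{20} = -1221.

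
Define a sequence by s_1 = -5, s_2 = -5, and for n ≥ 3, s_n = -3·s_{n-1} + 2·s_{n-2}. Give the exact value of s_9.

13765

Iterate the recurrence:
s_3 = 5;  s_4 = -25;  s_5 = 85;  s_6 = -305;  s_7 = 1085;  s_8 = -3865;  s_9 = 13765.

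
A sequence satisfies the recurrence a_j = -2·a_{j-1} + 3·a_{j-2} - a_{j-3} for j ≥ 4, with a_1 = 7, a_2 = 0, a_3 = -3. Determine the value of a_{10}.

Compute successive terms:
a_4 = -1  a_5 = -7  a_6 = 14  a_7 = -48  a_8 = 145  a_9 = -448  a_{10} = 1379.

1379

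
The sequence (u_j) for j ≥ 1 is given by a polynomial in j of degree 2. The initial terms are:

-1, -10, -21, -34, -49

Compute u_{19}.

-469

1st diffs: -9, -11, -13, -15.
2nd diffs: -2, -2, -2 (constant).
So u_j = -j^2 - 6j + 6.
Evaluating at j = 19 gives u_{19} = -469.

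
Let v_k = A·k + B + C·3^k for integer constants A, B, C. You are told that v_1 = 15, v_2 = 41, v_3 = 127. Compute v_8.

The three given values yield: A + B + 3C = 15; 2A + B + 9C = 41; 3A + B + 27C = 127.
Subtracting the first from the second: A + 6C = 26.
Subtracting the second from the third: A + 18C = 86.
Solving: C = 5, A = -4, then B = 4.
Hence v_8 = -4·8 + 4 + 5·6561 = 32777.

32777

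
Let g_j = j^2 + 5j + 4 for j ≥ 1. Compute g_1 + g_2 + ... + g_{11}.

880

Over j = 1..11: Σj = 66, Σj² = 506.
Total = (1)·506 + (5)·66 + (4)·11 = 880.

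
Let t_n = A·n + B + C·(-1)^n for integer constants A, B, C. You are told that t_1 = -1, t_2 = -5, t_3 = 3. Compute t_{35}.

67

At n = 1, 2, 3: A + B - C = -1; 2A + B + C = -5; 3A + B - C = 3.
Subtracting the first from the second: A + 2C = -4.
Subtracting the second from the third: A - 2C = 8.
Solving: C = -3, A = 2, then B = -6.
Hence t_{35} = 2·35 + (-6) + (-3)·(-1) = 67.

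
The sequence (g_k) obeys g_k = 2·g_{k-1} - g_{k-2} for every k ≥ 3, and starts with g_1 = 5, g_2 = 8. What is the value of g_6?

Step forward from the initial values:
g_3 = 11; g_4 = 14; g_5 = 17; g_6 = 20.
(Characteristic roots are 1 and 1.)

20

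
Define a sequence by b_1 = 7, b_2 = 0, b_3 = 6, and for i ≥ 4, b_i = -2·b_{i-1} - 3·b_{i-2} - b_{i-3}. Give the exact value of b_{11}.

Compute successive terms:
b_4 = -19;  b_5 = 20;  b_6 = 11;  b_7 = -63;  b_8 = 73;  b_9 = 32;  b_{10} = -220;  b_{11} = 271.

271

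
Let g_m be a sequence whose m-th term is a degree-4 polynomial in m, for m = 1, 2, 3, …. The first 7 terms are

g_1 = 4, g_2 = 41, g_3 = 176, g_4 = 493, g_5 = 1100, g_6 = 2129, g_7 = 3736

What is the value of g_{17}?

1st diffs: 37, 135, 317, 607, 1029, 1607.
2nd diffs: 98, 182, 290, 422, 578.
3rd diffs: 84, 108, 132, 156.
4th diffs: 24, 24, 24 (constant).
So g_m = m^4 + 4m^3 - 6m + 5.
Evaluating at m = 17 gives g_{17} = 103076.

103076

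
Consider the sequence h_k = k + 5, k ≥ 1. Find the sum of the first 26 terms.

481

Over k = 1..26: Σk = 351.
Total = (1)·351 + (5)·26 = 481.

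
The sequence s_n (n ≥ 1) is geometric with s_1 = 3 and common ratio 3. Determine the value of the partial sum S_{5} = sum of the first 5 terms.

363

s_n = 3·3^(n-1).
S = 3·(3^5 - 1)/(3 - 1) = 3·(243 - 1)/(2) = 363.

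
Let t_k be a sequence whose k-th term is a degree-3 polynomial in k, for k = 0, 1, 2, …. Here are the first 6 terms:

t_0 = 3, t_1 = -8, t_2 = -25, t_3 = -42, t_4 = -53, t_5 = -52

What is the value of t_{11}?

542

1st diffs: -11, -17, -17, -11, 1.
2nd diffs: -6, 0, 6, 12.
3rd diffs: 6, 6, 6 (constant).
So t_k = k^3 - 6k^2 - 6k + 3.
Evaluating at k = 11 gives t_{11} = 542.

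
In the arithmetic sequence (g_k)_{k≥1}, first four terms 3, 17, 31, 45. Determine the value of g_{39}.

535

Common difference d = 14.
g_k = 3 + (k - 1)·14.
g_{39} = 3 + 38·14 = 535.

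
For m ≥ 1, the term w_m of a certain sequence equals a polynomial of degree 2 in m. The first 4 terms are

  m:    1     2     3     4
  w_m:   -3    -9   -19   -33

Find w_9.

-163

1st diffs: -6, -10, -14.
2nd diffs: -4, -4 (constant).
Newton forward-difference form: w_m = -3 + (-6)·C(m-1,1) + (-4)·C(m-1,2).
At m = 9: m-1 = 8, so w_9 = -3 - 48 - 112 = -163.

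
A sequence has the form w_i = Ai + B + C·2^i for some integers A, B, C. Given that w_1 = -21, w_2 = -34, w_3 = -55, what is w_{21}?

-8388721

Write the equations: A + B + 2C = -21; 2A + B + 4C = -34; 3A + B + 8C = -55.
Subtracting the first from the second: A + 2C = -13.
Subtracting the second from the third: A + 4C = -21.
Solving: C = -4, A = -5, then B = -8.
Hence w_{21} = -5·21 + (-8) + (-4)·2097152 = -8388721.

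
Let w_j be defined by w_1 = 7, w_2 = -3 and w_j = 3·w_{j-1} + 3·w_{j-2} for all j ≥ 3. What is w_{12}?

1288872

Applying the relation repeatedly:
w_3 = 12, w_4 = 27, w_5 = 117, w_6 = 432, w_7 = 1647, w_8 = 6237, w_9 = 23652, w_{10} = 89667, w_{11} = 339957, w_{12} = 1288872.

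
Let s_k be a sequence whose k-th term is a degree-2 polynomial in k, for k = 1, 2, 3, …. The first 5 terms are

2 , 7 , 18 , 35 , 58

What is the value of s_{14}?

1st diffs: 5, 11, 17, 23.
2nd diffs: 6, 6, 6 (constant).
So s_k = 3k^2 - 4k + 3.
Evaluating at k = 14 gives s_{14} = 535.

535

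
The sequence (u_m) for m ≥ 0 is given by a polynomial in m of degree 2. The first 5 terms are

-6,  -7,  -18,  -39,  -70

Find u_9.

1st diffs: -1, -11, -21, -31.
2nd diffs: -10, -10, -10 (constant).
So u_m = -5m^2 + 4m - 6.
Evaluating at m = 9 gives u_9 = -375.

-375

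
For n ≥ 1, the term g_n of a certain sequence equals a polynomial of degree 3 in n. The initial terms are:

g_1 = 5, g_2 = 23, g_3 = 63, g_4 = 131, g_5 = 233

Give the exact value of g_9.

1101

1st diffs: 18, 40, 68, 102.
2nd diffs: 22, 28, 34.
3rd diffs: 6, 6 (constant).
Newton forward-difference form: g_n = 5 + 18·C(n-1,1) + 22·C(n-1,2) + 6·C(n-1,3).
At n = 9: n-1 = 8, so g_9 = 5 + 144 + 616 + 336 = 1101.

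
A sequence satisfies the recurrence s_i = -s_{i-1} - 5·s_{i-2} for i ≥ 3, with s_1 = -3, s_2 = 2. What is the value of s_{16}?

Step forward from the initial values:
s_3 = 13, s_4 = -23, s_5 = -42, …, s_{13} = 44013, s_{14} = 14002, s_{15} = -234067, s_{16} = 164057.

164057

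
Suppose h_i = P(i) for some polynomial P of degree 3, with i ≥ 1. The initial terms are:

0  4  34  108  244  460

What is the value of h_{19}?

1st diffs: 4, 30, 74, 136, 216.
2nd diffs: 26, 44, 62, 80.
3rd diffs: 18, 18, 18 (constant).
So h_i = 3i^3 - 5i^2 - 2i + 4.
Evaluating at i = 19 gives h_{19} = 18738.

18738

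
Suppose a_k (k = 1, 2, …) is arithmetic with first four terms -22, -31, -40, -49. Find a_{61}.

Common difference d = -9.
a_k = -22 + (k - 1)·(-9).
a_{61} = -22 + 60·(-9) = -562.

-562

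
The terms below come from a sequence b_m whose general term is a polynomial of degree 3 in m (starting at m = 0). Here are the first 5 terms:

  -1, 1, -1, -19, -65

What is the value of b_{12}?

-2881

1st diffs: 2, -2, -18, -46.
2nd diffs: -4, -16, -28.
3rd diffs: -12, -12 (constant).
Newton forward-difference form: b_m = -1 + 2·C(m,1) + (-4)·C(m,2) + (-12)·C(m,3).
At m = 12: m = 12, so b_{12} = -1 + 24 - 264 - 2640 = -2881.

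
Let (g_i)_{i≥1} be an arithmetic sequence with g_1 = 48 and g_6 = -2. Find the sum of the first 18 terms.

Common difference d = (-2 - 48) / (6 - 1) = -10.
g_i = 48 + (i - 1)·(-10).
g_{18} = -122; S = 18·(48 + (-122))/2 = -666.

-666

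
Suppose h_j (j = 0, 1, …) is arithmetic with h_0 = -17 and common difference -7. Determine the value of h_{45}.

-332

h_j = -17 + (j - 0)·(-7).
h_{45} = -17 + 45·(-7) = -332.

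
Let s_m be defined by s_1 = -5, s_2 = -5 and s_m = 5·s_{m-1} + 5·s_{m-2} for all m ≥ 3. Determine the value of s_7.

Step forward from the initial values:
s_3 = -50; s_4 = -275; s_5 = -1625; s_6 = -9500; s_7 = -55625.

-55625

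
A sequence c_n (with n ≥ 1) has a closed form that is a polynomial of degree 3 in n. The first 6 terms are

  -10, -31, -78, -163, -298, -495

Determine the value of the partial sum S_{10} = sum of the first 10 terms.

1st diffs: -21, -47, -85, -135, -197.
2nd diffs: -26, -38, -50, -62.
3rd diffs: -12, -12, -12 (constant).
So c_n = -2n^3 - n^2 - 4n - 3.
Continuing: -766, -1123, -1578, -2143.
Summing n = 1..10 (10 terms) gives -6685.

-6685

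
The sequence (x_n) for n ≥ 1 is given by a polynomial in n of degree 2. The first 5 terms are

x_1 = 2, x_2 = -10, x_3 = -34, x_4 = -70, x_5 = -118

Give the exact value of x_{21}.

-2518

1st diffs: -12, -24, -36, -48.
2nd diffs: -12, -12, -12 (constant).
So x_n = -6n^2 + 6n + 2.
Evaluating at n = 21 gives x_{21} = -2518.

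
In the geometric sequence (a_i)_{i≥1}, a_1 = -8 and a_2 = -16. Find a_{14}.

-65536

Common ratio r = 2.
a_i = (-8)·2^(i-1).
a_{14} = (-8)·2^13 = -65536.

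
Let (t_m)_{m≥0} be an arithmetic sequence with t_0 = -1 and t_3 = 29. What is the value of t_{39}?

Common difference d = (29 - (-1)) / (3 - 0) = 10.
t_m = -1 + (m - 0)·10.
t_{39} = -1 + 39·10 = 389.

389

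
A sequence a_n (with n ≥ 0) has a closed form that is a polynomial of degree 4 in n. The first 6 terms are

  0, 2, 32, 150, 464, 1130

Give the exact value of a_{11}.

27302

1st diffs: 2, 30, 118, 314, 666.
2nd diffs: 28, 88, 196, 352.
3rd diffs: 60, 108, 156.
4th diffs: 48, 48 (constant).
So a_n = 2n^4 - 2n^3 + 6n^2 - 4n.
Evaluating at n = 11 gives a_{11} = 27302.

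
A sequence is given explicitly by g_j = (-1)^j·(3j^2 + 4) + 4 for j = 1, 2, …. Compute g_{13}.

(-1)^13 = -1; 3j^2 + 4 at j=13 is 511; so g_{13} = -507.

-507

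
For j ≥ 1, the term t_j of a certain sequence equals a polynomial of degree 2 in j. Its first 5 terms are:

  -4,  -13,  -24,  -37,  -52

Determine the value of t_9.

1st diffs: -9, -11, -13, -15.
2nd diffs: -2, -2, -2 (constant).
Newton forward-difference form: t_j = -4 + (-9)·C(j-1,1) + (-2)·C(j-1,2).
At j = 9: j-1 = 8, so t_9 = -4 - 72 - 56 = -132.

-132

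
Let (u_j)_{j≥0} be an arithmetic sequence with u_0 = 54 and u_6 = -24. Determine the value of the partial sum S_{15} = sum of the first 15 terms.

-555

Common difference d = (-24 - 54) / (6 - 0) = -13.
u_j = 54 + (j - 0)·(-13).
u_{14} = -128; S = 15·(54 + (-128))/2 = -555.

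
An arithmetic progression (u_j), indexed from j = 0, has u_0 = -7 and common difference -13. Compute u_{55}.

u_j = -7 + (j - 0)·(-13).
u_{55} = -7 + 55·(-13) = -722.

-722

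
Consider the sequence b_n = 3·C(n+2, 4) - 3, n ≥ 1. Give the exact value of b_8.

C(10, 4) = 210, so b_8 = 627.

627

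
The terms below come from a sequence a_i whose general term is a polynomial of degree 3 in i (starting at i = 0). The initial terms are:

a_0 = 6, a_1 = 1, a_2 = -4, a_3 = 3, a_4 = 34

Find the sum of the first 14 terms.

11641

1st diffs: -5, -5, 7, 31.
2nd diffs: 0, 12, 24.
3rd diffs: 12, 12 (constant).
Newton forward-difference form: a_i = 6 + (-5)·C(i,1) + 12·C(i,3).
Continuing: …, 101, 216, 391, 638, …, a_{13} = 3373.
Summing i = 0..13 (14 terms) gives 11641.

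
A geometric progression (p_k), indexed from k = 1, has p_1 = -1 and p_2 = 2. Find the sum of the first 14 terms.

5461

Common ratio r = -2.
p_k = (-1)·(-2)^(k-1).
S = (-1)·((-2)^14 - 1)/(-2 - 1) = (-1)·(16384 - 1)/(-3) = 5461.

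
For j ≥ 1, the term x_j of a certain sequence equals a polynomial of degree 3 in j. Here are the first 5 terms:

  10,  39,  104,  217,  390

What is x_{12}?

1st diffs: 29, 65, 113, 173.
2nd diffs: 36, 48, 60.
3rd diffs: 12, 12 (constant).
So x_j = 2j^3 + 6j^2 - 3j + 5.
Evaluating at j = 12 gives x_{12} = 4289.

4289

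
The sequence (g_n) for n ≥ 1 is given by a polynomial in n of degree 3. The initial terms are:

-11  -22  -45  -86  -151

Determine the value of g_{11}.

-1381

1st diffs: -11, -23, -41, -65.
2nd diffs: -12, -18, -24.
3rd diffs: -6, -6 (constant).
Newton forward-difference form: g_n = -11 + (-11)·C(n-1,1) + (-12)·C(n-1,2) + (-6)·C(n-1,3).
At n = 11: n-1 = 10, so g_{11} = -11 - 110 - 540 - 720 = -1381.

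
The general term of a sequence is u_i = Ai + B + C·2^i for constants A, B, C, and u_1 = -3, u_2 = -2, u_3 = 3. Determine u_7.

231

Plug in i = 1, 2, 3: A + B + 2C = -3; 2A + B + 4C = -2; 3A + B + 8C = 3.
Subtracting the first from the second: A + 2C = 1.
Subtracting the second from the third: A + 4C = 5.
Solving: C = 2, A = -3, then B = -4.
So u_i = -3·i + (-4) + 2·2^i; at i=7 this is 231.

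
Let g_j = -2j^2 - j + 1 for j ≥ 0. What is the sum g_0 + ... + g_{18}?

-4370

Over j = 0..18: Σj = 171, Σj² = 2109.
Total = (-2)·2109 + (-1)·171 + (1)·19 = -4370.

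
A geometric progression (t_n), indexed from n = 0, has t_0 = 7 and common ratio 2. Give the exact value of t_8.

t_n = 7·2^(n-0).
t_8 = 7·2^8 = 1792.

1792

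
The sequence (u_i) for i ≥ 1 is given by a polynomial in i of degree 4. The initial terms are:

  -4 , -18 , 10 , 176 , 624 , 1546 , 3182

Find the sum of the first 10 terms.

1st diffs: -14, 28, 166, 448, 922, 1636.
2nd diffs: 42, 138, 282, 474, 714.
3rd diffs: 96, 144, 192, 240.
4th diffs: 48, 48, 48 (constant).
Newton forward-difference form: u_i = -4 + (-14)·C(i-1,1) + 42·C(i-1,2) + 96·C(i-1,3) + 48·C(i-1,4).
Continuing: 5820, 9796, 15494.
Summing i = 1..10 (10 terms) gives 36626.

36626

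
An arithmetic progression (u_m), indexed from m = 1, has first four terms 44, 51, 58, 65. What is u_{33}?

Common difference d = 7.
u_m = 44 + (m - 1)·7.
u_{33} = 44 + 32·7 = 268.

268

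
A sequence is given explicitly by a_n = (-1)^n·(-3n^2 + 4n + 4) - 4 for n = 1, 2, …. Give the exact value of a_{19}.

999

(-1)^19 = -1; -3n^2 + 4n + 4 at n=19 is -1003; so a_{19} = 999.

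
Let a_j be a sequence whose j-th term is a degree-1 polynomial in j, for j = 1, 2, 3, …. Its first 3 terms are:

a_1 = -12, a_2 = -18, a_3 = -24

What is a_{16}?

-102

1st diffs: -6, -6 (constant).
So a_j = -6j - 6.
Evaluating at j = 16 gives a_{16} = -102.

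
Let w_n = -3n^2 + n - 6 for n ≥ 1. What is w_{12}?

w_{12} = -3·12^2 + 1·12 - 6 = -426.

-426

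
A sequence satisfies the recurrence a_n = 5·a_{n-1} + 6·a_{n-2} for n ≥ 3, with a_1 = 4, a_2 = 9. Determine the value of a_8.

a_3 = 69, a_4 = 399, a_5 = 2409, a_6 = 14439, a_7 = 86649, a_8 = 519879.
(Characteristic roots are 6 and -1.)

519879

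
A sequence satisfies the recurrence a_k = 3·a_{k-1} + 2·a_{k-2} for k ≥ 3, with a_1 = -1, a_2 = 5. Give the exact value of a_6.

617

a_3 = 13, a_4 = 49, a_5 = 173, a_6 = 617.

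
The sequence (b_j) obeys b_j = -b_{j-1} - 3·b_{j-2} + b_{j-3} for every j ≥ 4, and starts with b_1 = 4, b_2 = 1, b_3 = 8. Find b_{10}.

Applying the relation repeatedly:
b_4 = -7  b_5 = -16  b_6 = 45  b_7 = -4  b_8 = -147  b_9 = 204  b_{10} = 233.

233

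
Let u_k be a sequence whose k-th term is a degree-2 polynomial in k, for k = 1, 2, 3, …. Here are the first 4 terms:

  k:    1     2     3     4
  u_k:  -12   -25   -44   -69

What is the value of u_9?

-284

1st diffs: -13, -19, -25.
2nd diffs: -6, -6 (constant).
So u_k = -3k^2 - 4k - 5.
Evaluating at k = 9 gives u_9 = -284.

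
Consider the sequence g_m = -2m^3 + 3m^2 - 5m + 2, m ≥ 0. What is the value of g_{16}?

-7502

g_{16} = -2·16^3 + 3·16^2 - 5·16 + 2 = -7502.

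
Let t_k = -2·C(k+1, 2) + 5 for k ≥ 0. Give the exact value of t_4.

-15

C(5, 2) = 10, so t_4 = -15.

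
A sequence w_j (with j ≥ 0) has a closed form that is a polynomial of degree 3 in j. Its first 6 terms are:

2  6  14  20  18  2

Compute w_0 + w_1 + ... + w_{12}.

1st diffs: 4, 8, 6, -2, -16.
2nd diffs: 4, -2, -8, -14.
3rd diffs: -6, -6, -6 (constant).
So w_j = -j^3 + 5j^2 + 2.
Continuing: …, -34, -96, -190, -322, …, w_{12} = -1006.
Summing j = 0..12 (13 terms) gives -2808.

-2808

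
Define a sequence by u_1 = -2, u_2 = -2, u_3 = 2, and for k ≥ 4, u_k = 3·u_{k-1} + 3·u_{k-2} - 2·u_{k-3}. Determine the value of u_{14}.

2489170

Applying the relation repeatedly:
u_4 = 4;  u_5 = 22;  u_6 = 74;  …;  u_{11} = 50398;  u_{12} = 184898;  u_{13} = 678424;  u_{14} = 2489170.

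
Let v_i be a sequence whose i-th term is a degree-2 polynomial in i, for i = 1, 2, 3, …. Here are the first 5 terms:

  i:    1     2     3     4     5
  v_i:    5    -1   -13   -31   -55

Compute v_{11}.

1st diffs: -6, -12, -18, -24.
2nd diffs: -6, -6, -6 (constant).
So v_i = -3i^2 + 3i + 5.
Evaluating at i = 11 gives v_{11} = -325.

-325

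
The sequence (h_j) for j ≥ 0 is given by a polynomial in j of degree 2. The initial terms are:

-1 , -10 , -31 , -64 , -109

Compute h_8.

-409

1st diffs: -9, -21, -33, -45.
2nd diffs: -12, -12, -12 (constant).
Newton forward-difference form: h_j = -1 + (-9)·C(j,1) + (-12)·C(j,2).
At j = 8: j = 8, so h_8 = -1 - 72 - 336 = -409.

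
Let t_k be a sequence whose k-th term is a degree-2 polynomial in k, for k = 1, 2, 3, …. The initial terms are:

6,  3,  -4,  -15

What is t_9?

1st diffs: -3, -7, -11.
2nd diffs: -4, -4 (constant).
Newton forward-difference form: t_k = 6 + (-3)·C(k-1,1) + (-4)·C(k-1,2).
At k = 9: k-1 = 8, so t_9 = 6 - 24 - 112 = -130.

-130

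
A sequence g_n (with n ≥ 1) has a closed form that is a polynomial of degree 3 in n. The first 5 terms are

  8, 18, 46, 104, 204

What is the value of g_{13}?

3956

1st diffs: 10, 28, 58, 100.
2nd diffs: 18, 30, 42.
3rd diffs: 12, 12 (constant).
Newton forward-difference form: g_n = 8 + 10·C(n-1,1) + 18·C(n-1,2) + 12·C(n-1,3).
At n = 13: n-1 = 12, so g_{13} = 8 + 120 + 1188 + 2640 = 3956.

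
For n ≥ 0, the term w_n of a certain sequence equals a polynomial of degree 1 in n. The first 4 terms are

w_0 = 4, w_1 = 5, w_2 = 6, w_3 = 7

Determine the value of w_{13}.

1st diffs: 1, 1, 1 (constant).
So w_n = n + 4.
Evaluating at n = 13 gives w_{13} = 17.

17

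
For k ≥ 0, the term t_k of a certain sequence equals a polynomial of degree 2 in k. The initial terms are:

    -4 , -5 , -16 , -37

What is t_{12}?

1st diffs: -1, -11, -21.
2nd diffs: -10, -10 (constant).
Newton forward-difference form: t_k = -4 + (-1)·C(k,1) + (-10)·C(k,2).
At k = 12: k = 12, so t_{12} = -4 - 12 - 660 = -676.

-676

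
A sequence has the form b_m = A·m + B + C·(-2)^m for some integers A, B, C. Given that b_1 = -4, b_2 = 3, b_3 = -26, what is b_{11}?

-4146

At m = 1, 2, 3: A + B - 2C = -4; 2A + B + 4C = 3; 3A + B - 8C = -26.
Subtracting the first from the second: A + 6C = 7.
Subtracting the second from the third: A - 12C = -29.
Solving: C = 2, A = -5, then B = 5.
So b_m = -5·m + 5 + 2·(-2)^m; at m=11 this is -4146.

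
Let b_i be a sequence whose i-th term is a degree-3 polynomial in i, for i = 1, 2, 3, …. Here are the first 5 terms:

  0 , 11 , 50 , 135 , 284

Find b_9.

1st diffs: 11, 39, 85, 149.
2nd diffs: 28, 46, 64.
3rd diffs: 18, 18 (constant).
Newton forward-difference form: b_i = 11·C(i-1,1) + 28·C(i-1,2) + 18·C(i-1,3).
At i = 9: i-1 = 8, so b_9 = 88 + 784 + 1008 = 1880.

1880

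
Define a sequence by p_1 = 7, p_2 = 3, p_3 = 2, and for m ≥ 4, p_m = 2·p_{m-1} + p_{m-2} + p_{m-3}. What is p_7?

211

p_4 = 14, p_5 = 33, p_6 = 82, p_7 = 211.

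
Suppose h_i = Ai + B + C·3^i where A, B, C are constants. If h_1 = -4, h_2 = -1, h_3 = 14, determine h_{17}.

The three given values yield: A + B + 3C = -4; 2A + B + 9C = -1; 3A + B + 27C = 14.
Subtracting the first from the second: A + 6C = 3.
Subtracting the second from the third: A + 18C = 15.
Solving: C = 1, A = -3, then B = -4.
Hence h_{17} = -3·17 + (-4) + 1·129140163 = 129140108.

129140108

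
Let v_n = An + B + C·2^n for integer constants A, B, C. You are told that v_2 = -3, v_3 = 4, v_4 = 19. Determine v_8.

495

Plug in n = 2, 3, 4: 2A + B + 4C = -3; 3A + B + 8C = 4; 4A + B + 16C = 19.
Subtracting the first from the second: A + 4C = 7.
Subtracting the second from the third: A + 8C = 15.
Solving: C = 2, A = -1, then B = -9.
Hence v_8 = -1·8 + (-9) + 2·256 = 495.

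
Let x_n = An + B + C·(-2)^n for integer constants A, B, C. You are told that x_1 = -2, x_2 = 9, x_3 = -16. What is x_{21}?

-4194322

Plug in n = 1, 2, 3: A + B - 2C = -2; 2A + B + 4C = 9; 3A + B - 8C = -16.
Subtracting the first from the second: A + 6C = 11.
Subtracting the second from the third: A - 12C = -25.
Solving: C = 2, A = -1, then B = 3.
So x_n = -1·n + 3 + 2·(-2)^n; at n=21 this is -4194322.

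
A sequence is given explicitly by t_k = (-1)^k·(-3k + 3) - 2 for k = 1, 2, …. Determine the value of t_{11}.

28

(-1)^11 = -1; -3k + 3 at k=11 is -30; so t_{11} = 28.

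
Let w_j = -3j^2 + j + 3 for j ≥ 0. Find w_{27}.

w_{27} = -3·27^2 + 1·27 + 3 = -2157.

-2157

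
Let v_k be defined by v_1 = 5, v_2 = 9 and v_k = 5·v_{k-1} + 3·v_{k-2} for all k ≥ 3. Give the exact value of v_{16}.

Applying the relation repeatedly:
v_3 = 60;  v_4 = 327;  v_5 = 1815;  …;  v_{13} = 1613458005;  v_{14} = 8940785961;  v_{15} = 49544303820;  v_{16} = 274543876983.

274543876983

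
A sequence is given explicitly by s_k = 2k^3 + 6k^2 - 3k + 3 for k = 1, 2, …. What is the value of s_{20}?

18343

s_{20} = 2·20^3 + 6·20^2 - 3·20 + 3 = 18343.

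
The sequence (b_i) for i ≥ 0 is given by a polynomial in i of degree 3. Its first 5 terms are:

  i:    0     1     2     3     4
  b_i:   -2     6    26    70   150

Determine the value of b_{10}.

2058

1st diffs: 8, 20, 44, 80.
2nd diffs: 12, 24, 36.
3rd diffs: 12, 12 (constant).
So b_i = 2i^3 + 6i - 2.
Evaluating at i = 10 gives b_{10} = 2058.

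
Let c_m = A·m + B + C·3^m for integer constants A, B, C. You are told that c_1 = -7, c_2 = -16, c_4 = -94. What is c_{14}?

The three given values yield: A + B + 3C = -7; 2A + B + 9C = -16; 4A + B + 81C = -94.
Subtracting the first from the second: A + 6C = -9.
Subtracting the second from the third: 2A + 72C = -78.
Solving: C = -1, A = -3, then B = -1.
So c_m = -3·m + (-1) + (-1)·3^m; at m=14 this is -4783012.

-4783012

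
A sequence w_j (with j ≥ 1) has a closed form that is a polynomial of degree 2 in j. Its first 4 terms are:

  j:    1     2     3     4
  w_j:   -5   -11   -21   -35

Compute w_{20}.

1st diffs: -6, -10, -14.
2nd diffs: -4, -4 (constant).
Newton forward-difference form: w_j = -5 + (-6)·C(j-1,1) + (-4)·C(j-1,2).
At j = 20: j-1 = 19, so w_{20} = -5 - 114 - 684 = -803.

-803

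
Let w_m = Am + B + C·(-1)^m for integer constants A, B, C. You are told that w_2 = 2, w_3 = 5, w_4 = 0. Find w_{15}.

At m = 2, 3, 4: 2A + B + C = 2; 3A + B - C = 5; 4A + B + C = 0.
Subtracting the first from the second: A - 2C = 3.
Subtracting the second from the third: A + 2C = -5.
Solving: C = -2, A = -1, then B = 6.
Hence w_{15} = -1·15 + 6 + (-2)·(-1) = -7.

-7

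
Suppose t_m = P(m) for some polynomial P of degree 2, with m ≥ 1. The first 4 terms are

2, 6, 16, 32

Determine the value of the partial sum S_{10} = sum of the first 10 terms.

1st diffs: 4, 10, 16.
2nd diffs: 6, 6 (constant).
Newton forward-difference form: t_m = 2 + 4·C(m-1,1) + 6·C(m-1,2).
Continuing: …, 54, 82, 116, 156, …, t_{10} = 254.
Summing m = 1..10 (10 terms) gives 920.

920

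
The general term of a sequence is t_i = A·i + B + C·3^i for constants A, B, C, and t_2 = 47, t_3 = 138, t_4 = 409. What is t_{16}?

215233621

Write the equations: 2A + B + 9C = 47; 3A + B + 27C = 138; 4A + B + 81C = 409.
Subtracting the first from the second: A + 18C = 91.
Subtracting the second from the third: A + 54C = 271.
Solving: C = 5, A = 1, then B = 0.
Hence t_{16} = 1·16 + 0 + 5·43046721 = 215233621.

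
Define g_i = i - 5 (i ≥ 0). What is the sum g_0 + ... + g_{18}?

76

Over i = 0..18: Σi = 171.
Total = (1)·171 + (-5)·19 = 76.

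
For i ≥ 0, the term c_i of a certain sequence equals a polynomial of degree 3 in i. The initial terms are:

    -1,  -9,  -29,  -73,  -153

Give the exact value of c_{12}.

1st diffs: -8, -20, -44, -80.
2nd diffs: -12, -24, -36.
3rd diffs: -12, -12 (constant).
So c_i = -2i^3 - 6i - 1.
Evaluating at i = 12 gives c_{12} = -3529.

-3529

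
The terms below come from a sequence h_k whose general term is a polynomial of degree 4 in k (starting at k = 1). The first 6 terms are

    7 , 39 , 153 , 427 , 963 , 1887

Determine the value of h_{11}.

18417

1st diffs: 32, 114, 274, 536, 924.
2nd diffs: 82, 160, 262, 388.
3rd diffs: 78, 102, 126.
4th diffs: 24, 24 (constant).
Newton forward-difference form: h_k = 7 + 32·C(k-1,1) + 82·C(k-1,2) + 78·C(k-1,3) + 24·C(k-1,4).
At k = 11: k-1 = 10, so h_{11} = 7 + 320 + 3690 + 9360 + 5040 = 18417.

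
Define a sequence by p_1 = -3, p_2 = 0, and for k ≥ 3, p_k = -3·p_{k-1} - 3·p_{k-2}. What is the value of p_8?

Applying the relation repeatedly:
p_3 = 9; p_4 = -27; p_5 = 54; p_6 = -81; p_7 = 81; p_8 = 0.

0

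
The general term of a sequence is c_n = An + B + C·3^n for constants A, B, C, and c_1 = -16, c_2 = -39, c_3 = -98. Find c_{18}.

The three given values yield: A + B + 3C = -16; 2A + B + 9C = -39; 3A + B + 27C = -98.
Subtracting the first from the second: A + 6C = -23.
Subtracting the second from the third: A + 18C = -59.
Solving: C = -3, A = -5, then B = -2.
Hence c_{18} = -5·18 + (-2) + (-3)·387420489 = -1162261559.

-1162261559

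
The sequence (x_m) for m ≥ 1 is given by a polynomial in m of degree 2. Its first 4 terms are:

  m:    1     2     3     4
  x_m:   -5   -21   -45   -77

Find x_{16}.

-1085

1st diffs: -16, -24, -32.
2nd diffs: -8, -8 (constant).
Newton forward-difference form: x_m = -5 + (-16)·C(m-1,1) + (-8)·C(m-1,2).
At m = 16: m-1 = 15, so x_{16} = -5 - 240 - 840 = -1085.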